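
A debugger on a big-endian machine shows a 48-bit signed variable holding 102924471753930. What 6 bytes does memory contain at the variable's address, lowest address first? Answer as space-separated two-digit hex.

5D 9B F8 93 DC CA

102924471753930 in hexadecimal, padded to 48 bits, is 0x5D9BF893DCCA.
Split into bytes (most-significant first): 5D 9B F8 93 DC CA.
In big-endian order the high byte comes first in memory.
So the memory order matches the most-significant-first order: 5D 9B F8 93 DC CA.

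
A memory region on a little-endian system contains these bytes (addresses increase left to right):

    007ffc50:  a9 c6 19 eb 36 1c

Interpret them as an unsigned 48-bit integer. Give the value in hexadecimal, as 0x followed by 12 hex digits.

0x1C36EB19C6A9

Little-endian: lowest address holds the least-significant byte.
Reassemble most-significant byte first: 1C 36 EB 19 C6 A9 → 0x1C36EB19C6A9.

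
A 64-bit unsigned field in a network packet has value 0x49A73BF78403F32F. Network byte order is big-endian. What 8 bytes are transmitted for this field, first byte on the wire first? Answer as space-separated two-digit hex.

Split into bytes (most-significant first): 49 A7 3B F7 84 03 F3 2F.
In big-endian order the high byte comes first in memory.
So the memory order matches the most-significant-first order: 49 A7 3B F7 84 03 F3 2F.

49 A7 3B F7 84 03 F3 2F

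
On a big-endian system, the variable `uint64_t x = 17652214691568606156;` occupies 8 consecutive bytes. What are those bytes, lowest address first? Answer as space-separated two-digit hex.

F4 F9 43 BC 8D E0 DB CC

17652214691568606156 in hexadecimal, padded to 64 bits, is 0xF4F943BC8DE0DBCC.
Split into bytes (most-significant first): F4 F9 43 BC 8D E0 DB CC.
In big-endian order the high byte comes first in memory.
So the memory order matches the most-significant-first order: F4 F9 43 BC 8D E0 DB CC.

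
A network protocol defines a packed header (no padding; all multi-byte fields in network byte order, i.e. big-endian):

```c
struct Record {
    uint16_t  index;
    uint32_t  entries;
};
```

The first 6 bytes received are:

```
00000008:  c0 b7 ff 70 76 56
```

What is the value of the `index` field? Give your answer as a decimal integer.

`index` is the first field, at byte offset 0, occupying 2 bytes.
Bytes at offsets 0..1: C0 B7.
Big-endian: lowest address holds the most-significant byte.
The bytes are already most-significant first: 0xC0B7.
0xC0B7 = 49335.

49335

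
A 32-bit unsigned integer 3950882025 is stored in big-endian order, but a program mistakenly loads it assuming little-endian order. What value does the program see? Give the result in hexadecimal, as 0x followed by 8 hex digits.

0xE9AC7DEB

3950882025 in 32-bit hexadecimal is 0xEB7DACE9.
Stored big-endian, the bytes at ascending addresses are EB 7D AC E9.
Read back as little-endian, the first byte is least significant, giving 0xE9AC7DEB.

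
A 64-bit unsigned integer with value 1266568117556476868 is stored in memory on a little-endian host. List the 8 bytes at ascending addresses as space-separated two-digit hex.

1266568117556476868 in hexadecimal, padded to 64 bits, is 0x1193C0FE0AC9FBC4.
Split into bytes (most-significant first): 11 93 C0 FE 0A C9 FB C4.
Little-endian: lowest address holds the least-significant byte.
So at ascending addresses the bytes are C4 FB C9 0A FE C0 93 11.

C4 FB C9 0A FE C0 93 11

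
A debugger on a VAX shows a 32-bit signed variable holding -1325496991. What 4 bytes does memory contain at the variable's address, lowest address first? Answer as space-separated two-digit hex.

Two's complement of -1325496991 in 32 bits: 1325496991 = 0x4F017A9F; invert → 0xB0FE8560; add 1 → 0xB0FE8561.
Split into bytes (most-significant first): B0 FE 85 61.
In little-endian order the low byte comes first in memory.
So at ascending addresses the bytes are 61 85 FE B0.

61 85 FE B0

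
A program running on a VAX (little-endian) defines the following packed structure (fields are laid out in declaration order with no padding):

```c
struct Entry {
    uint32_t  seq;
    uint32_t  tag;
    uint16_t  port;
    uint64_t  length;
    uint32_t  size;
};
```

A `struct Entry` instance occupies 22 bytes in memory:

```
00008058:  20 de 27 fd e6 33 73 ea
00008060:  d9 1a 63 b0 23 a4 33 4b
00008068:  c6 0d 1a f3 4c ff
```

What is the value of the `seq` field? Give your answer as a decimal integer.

4247248416

`seq` is the first field, at byte offset 0, occupying 4 bytes.
Bytes at offsets 0..3: 20 DE 27 FD.
In little-endian order the low byte comes first in memory.
Reassemble most-significant byte first: FD 27 DE 20 → 0xFD27DE20.
0xFD27DE20 = 4247248416.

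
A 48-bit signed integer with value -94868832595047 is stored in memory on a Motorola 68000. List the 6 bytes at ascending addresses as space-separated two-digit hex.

A9 B7 A0 EE D3 99

Two's complement of -94868832595047 in 48 bits: 94868832595047 = 0x56485F112C67; invert → 0xA9B7A0EED398; add 1 → 0xA9B7A0EED399.
Split into bytes (most-significant first): A9 B7 A0 EE D3 99.
Big-endian stores the most-significant byte at the lowest address.
So the memory order matches the most-significant-first order: A9 B7 A0 EE D3 99.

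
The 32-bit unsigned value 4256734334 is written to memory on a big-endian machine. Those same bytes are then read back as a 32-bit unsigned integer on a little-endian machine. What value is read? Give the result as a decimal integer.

2124200189

4256734334 in 32-bit hexadecimal is 0xFDB89C7E.
Stored big-endian, the bytes at ascending addresses are FD B8 9C 7E.
Read back as little-endian, the first byte is least significant, giving 0x7E9CB8FD.
0x7E9CB8FD = 2124200189.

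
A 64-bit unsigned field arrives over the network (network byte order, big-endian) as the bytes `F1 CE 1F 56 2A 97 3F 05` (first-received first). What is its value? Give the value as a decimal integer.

Big-endian stores the most-significant byte at the lowest address.
The bytes are already most-significant first: 0xF1CE1F562A973F05.
0xF1CE1F562A973F05 = 17423898463285231365.

17423898463285231365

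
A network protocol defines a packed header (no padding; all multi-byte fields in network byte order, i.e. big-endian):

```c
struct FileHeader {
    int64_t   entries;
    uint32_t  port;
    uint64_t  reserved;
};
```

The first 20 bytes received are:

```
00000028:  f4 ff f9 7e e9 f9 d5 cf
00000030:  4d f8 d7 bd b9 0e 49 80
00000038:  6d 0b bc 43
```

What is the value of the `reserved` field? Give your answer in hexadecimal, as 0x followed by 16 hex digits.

`reserved` follows `entries` (8 B), `port` (4 B), so it starts at offset 8 + 4 = 12 and occupies 8 bytes.
Bytes at offsets 12..19: B9 0E 49 80 6D 0B BC 43.
Big-endian stores the most-significant byte at the lowest address.
The bytes are already most-significant first: 0xB90E49806D0BBC43.

0xB90E49806D0BBC43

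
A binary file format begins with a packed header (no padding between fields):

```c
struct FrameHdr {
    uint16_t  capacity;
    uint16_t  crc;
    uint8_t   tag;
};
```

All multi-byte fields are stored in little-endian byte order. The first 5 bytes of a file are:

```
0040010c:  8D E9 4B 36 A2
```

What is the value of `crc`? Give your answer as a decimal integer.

13899

`crc` follows `capacity` (2 bytes), so it starts at byte offset 2 and occupies 2 bytes.
Bytes at offsets 2..3: 4B 36.
Little-endian: lowest address holds the least-significant byte.
Reassemble most-significant byte first: 36 4B → 0x364B.
0x364B = 13899.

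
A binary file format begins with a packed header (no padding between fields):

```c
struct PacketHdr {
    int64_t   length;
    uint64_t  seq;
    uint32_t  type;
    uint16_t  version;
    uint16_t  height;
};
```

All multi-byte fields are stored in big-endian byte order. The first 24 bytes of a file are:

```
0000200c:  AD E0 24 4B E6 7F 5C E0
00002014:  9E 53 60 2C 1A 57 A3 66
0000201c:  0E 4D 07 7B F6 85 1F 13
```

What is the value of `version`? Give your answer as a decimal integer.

`version` follows `length` (8 B), `seq` (8 B), `type` (4 B), so it starts at offset 8 + 8 + 4 = 20 and occupies 2 bytes.
Bytes at offsets 20..21: F6 85.
In big-endian order the high byte comes first in memory.
The bytes are already most-significant first: 0xF685.
0xF685 = 63109.

63109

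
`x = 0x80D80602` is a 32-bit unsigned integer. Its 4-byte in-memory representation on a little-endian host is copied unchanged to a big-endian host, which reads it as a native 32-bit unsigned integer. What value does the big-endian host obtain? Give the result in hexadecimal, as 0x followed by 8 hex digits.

Stored little-endian, the bytes at ascending addresses are 02 06 D8 80.
Read back as big-endian, the last byte is least significant, giving 0x0206D880.

0x0206D880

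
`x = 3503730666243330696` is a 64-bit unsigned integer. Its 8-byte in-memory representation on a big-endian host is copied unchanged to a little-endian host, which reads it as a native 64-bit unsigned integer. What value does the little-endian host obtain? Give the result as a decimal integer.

3503730666243330696 in 64-bit hexadecimal is 0x309FC07A36139288.
Stored big-endian, the bytes at ascending addresses are 30 9F C0 7A 36 13 92 88.
Read back as little-endian, the first byte is least significant, giving 0x889213367AC09F30.
0x889213367AC09F30 = 9840949260466560816.

9840949260466560816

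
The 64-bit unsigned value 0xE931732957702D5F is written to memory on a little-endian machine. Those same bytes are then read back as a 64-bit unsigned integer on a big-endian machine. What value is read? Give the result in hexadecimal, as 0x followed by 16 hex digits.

Stored little-endian, the bytes at ascending addresses are 5F 2D 70 57 29 73 31 E9.
Read back as big-endian, the last byte is least significant, giving 0x5F2D7057297331E9.

0x5F2D7057297331E9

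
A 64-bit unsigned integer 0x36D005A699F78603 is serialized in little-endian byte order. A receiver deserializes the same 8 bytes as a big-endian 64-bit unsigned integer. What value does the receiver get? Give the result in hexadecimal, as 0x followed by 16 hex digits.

Stored little-endian, the bytes at ascending addresses are 03 86 F7 99 A6 05 D0 36.
Read back as big-endian, the last byte is least significant, giving 0x0386F799A605D036.

0x0386F799A605D036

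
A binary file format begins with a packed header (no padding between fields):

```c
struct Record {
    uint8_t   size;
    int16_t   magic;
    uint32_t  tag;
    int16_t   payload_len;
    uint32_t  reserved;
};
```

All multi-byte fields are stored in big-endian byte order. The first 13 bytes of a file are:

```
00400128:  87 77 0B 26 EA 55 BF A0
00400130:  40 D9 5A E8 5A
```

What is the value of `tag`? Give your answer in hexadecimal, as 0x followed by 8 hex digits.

`tag` follows `size` (1 B), `magic` (2 B), so it starts at offset 1 + 2 = 3 and occupies 4 bytes.
Bytes at offsets 3..6: 26 EA 55 BF.
Big-endian: lowest address holds the most-significant byte.
The bytes are already most-significant first: 0x26EA55BF.

0x26EA55BF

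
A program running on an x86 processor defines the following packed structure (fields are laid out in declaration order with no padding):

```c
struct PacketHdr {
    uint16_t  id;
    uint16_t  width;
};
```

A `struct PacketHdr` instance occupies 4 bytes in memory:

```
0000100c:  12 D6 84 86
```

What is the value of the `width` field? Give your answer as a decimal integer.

`width` follows `id` (2 bytes), so it starts at byte offset 2 and occupies 2 bytes.
Bytes at offsets 2..3: 84 86.
Little-endian: lowest address holds the least-significant byte.
Reassemble most-significant byte first: 86 84 → 0x8684.
0x8684 = 34436.

34436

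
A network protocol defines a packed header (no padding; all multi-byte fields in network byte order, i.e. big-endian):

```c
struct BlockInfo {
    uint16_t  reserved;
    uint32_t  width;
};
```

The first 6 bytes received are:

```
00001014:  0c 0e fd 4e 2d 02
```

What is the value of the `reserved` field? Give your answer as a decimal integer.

`reserved` is the first field, at byte offset 0, occupying 2 bytes.
Bytes at offsets 0..1: 0C 0E.
Big-endian: lowest address holds the most-significant byte.
The bytes are already most-significant first: 0x0C0E.
0x0C0E = 3086.

3086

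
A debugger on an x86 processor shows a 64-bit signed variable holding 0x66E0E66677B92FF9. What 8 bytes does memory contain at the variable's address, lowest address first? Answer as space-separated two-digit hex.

F9 2F B9 77 66 E6 E0 66

Split into bytes (most-significant first): 66 E0 E6 66 77 B9 2F F9.
Little-endian stores the least-significant byte at the lowest address.
So at ascending addresses the bytes are F9 2F B9 77 66 E6 E0 66.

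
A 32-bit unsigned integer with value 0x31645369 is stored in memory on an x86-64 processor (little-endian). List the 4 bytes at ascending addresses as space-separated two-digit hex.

69 53 64 31

Split into bytes (most-significant first): 31 64 53 69.
Little-endian stores the least-significant byte at the lowest address.
So at ascending addresses the bytes are 69 53 64 31.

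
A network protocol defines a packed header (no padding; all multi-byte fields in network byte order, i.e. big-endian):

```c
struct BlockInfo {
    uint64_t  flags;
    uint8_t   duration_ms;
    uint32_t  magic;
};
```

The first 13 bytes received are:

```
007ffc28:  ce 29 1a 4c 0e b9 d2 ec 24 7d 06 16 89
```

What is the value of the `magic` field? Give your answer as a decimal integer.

2097550985

`magic` follows `flags` (8 B), `duration_ms` (1 B), so it starts at offset 8 + 1 = 9 and occupies 4 bytes.
Bytes at offsets 9..12: 7D 06 16 89.
Big-endian stores the most-significant byte at the lowest address.
The bytes are already most-significant first: 0x7D061689.
0x7D061689 = 2097550985.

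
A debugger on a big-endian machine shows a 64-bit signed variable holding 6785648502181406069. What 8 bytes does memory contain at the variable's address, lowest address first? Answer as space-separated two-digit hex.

5E 2B 77 5C 5F 2F 25 75

6785648502181406069 in hexadecimal, padded to 64 bits, is 0x5E2B775C5F2F2575.
Split into bytes (most-significant first): 5E 2B 77 5C 5F 2F 25 75.
In big-endian order the high byte comes first in memory.
So the memory order matches the most-significant-first order: 5E 2B 77 5C 5F 2F 25 75.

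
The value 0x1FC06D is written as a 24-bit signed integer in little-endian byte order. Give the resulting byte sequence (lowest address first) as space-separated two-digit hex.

6D C0 1F

Split into bytes (most-significant first): 1F C0 6D.
Little-endian stores the least-significant byte at the lowest address.
So at ascending addresses the bytes are 6D C0 1F.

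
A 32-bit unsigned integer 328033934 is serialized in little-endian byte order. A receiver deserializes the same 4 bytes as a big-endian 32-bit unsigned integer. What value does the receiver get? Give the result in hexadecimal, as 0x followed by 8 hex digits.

328033934 in 32-bit hexadecimal is 0x138D668E.
Stored little-endian, the bytes at ascending addresses are 8E 66 8D 13.
Read back as big-endian, the last byte is least significant, giving 0x8E668D13.

0x8E668D13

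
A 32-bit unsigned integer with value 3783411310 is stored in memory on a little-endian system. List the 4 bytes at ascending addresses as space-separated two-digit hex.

3783411310 in hexadecimal, padded to 32 bits, is 0xE182466E.
Split into bytes (most-significant first): E1 82 46 6E.
In little-endian order the low byte comes first in memory.
So at ascending addresses the bytes are 6E 46 82 E1.

6E 46 82 E1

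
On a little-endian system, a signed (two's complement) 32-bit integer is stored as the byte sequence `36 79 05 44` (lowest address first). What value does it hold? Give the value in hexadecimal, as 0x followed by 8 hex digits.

0x44057936

Little-endian: lowest address holds the least-significant byte.
Reassemble most-significant byte first: 44 05 79 36 → 0x44057936.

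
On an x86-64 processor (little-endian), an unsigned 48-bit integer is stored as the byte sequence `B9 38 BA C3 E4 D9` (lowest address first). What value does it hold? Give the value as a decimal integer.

In little-endian order the low byte comes first in memory.
Reassemble most-significant byte first: D9 E4 C3 BA 38 B9 → 0xD9E4C3BA38B9.
0xD9E4C3BA38B9 = 239576559532217.

239576559532217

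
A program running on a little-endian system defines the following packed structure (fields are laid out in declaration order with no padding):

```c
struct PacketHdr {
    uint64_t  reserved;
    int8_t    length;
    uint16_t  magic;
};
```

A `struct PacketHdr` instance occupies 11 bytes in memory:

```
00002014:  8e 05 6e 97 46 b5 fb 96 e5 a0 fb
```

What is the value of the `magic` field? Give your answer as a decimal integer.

64416

`magic` follows `reserved` (8 B), `length` (1 B), so it starts at offset 8 + 1 = 9 and occupies 2 bytes.
Bytes at offsets 9..10: A0 FB.
Little-endian: lowest address holds the least-significant byte.
Reassemble most-significant byte first: FB A0 → 0xFBA0.
0xFBA0 = 64416.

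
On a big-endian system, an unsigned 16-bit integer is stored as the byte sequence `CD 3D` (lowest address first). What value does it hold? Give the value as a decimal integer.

Big-endian: lowest address holds the most-significant byte.
The bytes are already most-significant first: 0xCD3D.
0xCD3D = 52541.

52541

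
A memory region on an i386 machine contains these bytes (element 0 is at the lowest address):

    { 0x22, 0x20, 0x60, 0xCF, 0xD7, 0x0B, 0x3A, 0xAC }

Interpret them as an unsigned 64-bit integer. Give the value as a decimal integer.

12410244744697880610

Little-endian: lowest address holds the least-significant byte.
Reassemble most-significant byte first: AC 3A 0B D7 CF 60 20 22 → 0xAC3A0BD7CF602022.
0xAC3A0BD7CF602022 = 12410244744697880610.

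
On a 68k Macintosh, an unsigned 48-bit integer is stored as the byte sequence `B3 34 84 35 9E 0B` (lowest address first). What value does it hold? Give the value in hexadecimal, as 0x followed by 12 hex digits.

In big-endian order the high byte comes first in memory.
The bytes are already most-significant first: 0xB33484359E0B.

0xB33484359E0B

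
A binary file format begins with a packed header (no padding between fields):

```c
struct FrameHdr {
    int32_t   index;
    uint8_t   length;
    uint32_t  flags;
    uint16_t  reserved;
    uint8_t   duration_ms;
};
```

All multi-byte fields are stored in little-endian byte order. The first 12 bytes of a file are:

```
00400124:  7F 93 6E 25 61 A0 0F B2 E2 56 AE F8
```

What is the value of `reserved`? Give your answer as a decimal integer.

44630

`reserved` follows `index` (4 B), `length` (1 B), `flags` (4 B), so it starts at offset 4 + 1 + 4 = 9 and occupies 2 bytes.
Bytes at offsets 9..10: 56 AE.
Little-endian stores the least-significant byte at the lowest address.
Reassemble most-significant byte first: AE 56 → 0xAE56.
0xAE56 = 44630.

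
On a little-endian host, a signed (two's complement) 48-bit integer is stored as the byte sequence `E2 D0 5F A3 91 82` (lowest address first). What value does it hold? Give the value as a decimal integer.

Little-endian: lowest address holds the least-significant byte.
Reassemble most-significant byte first: 82 91 A3 5F D0 E2 → 0x8291A35FD0E2.
Top bit is set, so as a signed 48-bit value this is 0x8291A35FD0E2 − 2^48 = -137912953876254.

-137912953876254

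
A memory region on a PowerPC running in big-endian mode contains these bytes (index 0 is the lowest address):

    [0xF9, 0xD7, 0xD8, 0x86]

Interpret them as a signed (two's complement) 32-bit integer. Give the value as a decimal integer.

In big-endian order the high byte comes first in memory.
The bytes are already most-significant first: 0xF9D7D886.
Top bit is set, so as a signed 32-bit value this is 0xF9D7D886 − 2^32 = -103294842.

-103294842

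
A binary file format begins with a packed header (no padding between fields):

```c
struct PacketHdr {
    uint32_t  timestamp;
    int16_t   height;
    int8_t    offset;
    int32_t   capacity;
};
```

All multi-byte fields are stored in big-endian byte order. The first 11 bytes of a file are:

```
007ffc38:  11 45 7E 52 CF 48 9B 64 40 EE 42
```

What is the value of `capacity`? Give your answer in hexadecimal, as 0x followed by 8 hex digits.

`capacity` follows `timestamp` (4 B), `height` (2 B), `offset` (1 B), so it starts at offset 4 + 2 + 1 = 7 and occupies 4 bytes.
Bytes at offsets 7..10: 64 40 EE 42.
Big-endian stores the most-significant byte at the lowest address.
The bytes are already most-significant first: 0x6440EE42.

0x6440EE42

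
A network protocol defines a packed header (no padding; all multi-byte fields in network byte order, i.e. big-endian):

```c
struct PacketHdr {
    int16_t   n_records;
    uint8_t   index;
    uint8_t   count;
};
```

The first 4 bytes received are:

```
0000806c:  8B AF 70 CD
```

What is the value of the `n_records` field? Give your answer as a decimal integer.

-29777

`n_records` is the first field, at byte offset 0, occupying 2 bytes.
Bytes at offsets 0..1: 8B AF.
In big-endian order the high byte comes first in memory.
The bytes are already most-significant first: 0x8BAF.
Top bit is set, so as a signed 16-bit value this is 0x8BAF − 2^16 = -29777.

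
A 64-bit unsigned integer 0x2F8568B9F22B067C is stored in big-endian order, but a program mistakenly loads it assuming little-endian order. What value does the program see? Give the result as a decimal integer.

Stored big-endian, the bytes at ascending addresses are 2F 85 68 B9 F2 2B 06 7C.
Read back as little-endian, the first byte is least significant, giving 0x7C062BF2B968852F.
0x7C062BF2B968852F = 8936878832056042799.

8936878832056042799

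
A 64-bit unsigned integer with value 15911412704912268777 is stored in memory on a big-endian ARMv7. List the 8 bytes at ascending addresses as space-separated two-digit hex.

DC D0 B1 8D 86 EE DD E9

15911412704912268777 in hexadecimal, padded to 64 bits, is 0xDCD0B18D86EEDDE9.
Split into bytes (most-significant first): DC D0 B1 8D 86 EE DD E9.
Big-endian stores the most-significant byte at the lowest address.
So the memory order matches the most-significant-first order: DC D0 B1 8D 86 EE DD E9.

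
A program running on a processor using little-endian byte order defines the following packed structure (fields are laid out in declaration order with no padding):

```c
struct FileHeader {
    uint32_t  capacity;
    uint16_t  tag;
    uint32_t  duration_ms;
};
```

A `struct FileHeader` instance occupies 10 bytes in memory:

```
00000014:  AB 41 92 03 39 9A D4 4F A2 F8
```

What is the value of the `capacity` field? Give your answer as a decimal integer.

59916715

`capacity` is the first field, at byte offset 0, occupying 4 bytes.
Bytes at offsets 0..3: AB 41 92 03.
In little-endian order the low byte comes first in memory.
Reassemble most-significant byte first: 03 92 41 AB → 0x039241AB.
0x039241AB = 59916715.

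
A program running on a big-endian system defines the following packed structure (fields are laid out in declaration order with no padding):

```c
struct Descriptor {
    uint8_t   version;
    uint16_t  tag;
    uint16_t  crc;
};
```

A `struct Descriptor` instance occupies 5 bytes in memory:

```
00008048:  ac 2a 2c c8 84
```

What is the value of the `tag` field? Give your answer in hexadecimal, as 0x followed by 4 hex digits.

`tag` follows `version` (1 byte), so it starts at byte offset 1 and occupies 2 bytes.
Bytes at offsets 1..2: 2A 2C.
Big-endian: lowest address holds the most-significant byte.
The bytes are already most-significant first: 0x2A2C.

0x2A2C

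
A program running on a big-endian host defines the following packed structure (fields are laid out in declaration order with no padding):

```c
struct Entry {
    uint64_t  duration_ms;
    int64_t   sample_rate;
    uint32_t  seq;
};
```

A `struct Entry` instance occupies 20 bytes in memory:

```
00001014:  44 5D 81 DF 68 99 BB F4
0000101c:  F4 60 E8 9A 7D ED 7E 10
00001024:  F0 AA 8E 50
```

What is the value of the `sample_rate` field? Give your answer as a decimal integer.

`sample_rate` follows `duration_ms` (8 bytes), so it starts at byte offset 8 and occupies 8 bytes.
Bytes at offsets 8..15: F4 60 E8 9A 7D ED 7E 10.
Big-endian stores the most-significant byte at the lowest address.
The bytes are already most-significant first: 0xF460E89A7DED7E10.
Top bit is set, so as a signed 64-bit value this is 0xF460E89A7DED7E10 − 2^64 = -837413780455588336.

-837413780455588336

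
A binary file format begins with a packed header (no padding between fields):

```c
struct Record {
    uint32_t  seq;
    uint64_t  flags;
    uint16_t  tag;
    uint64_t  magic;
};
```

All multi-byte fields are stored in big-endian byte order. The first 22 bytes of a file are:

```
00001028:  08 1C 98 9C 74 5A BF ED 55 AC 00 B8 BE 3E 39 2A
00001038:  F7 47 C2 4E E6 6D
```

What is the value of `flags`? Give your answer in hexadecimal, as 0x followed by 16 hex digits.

`flags` follows `seq` (4 bytes), so it starts at byte offset 4 and occupies 8 bytes.
Bytes at offsets 4..11: 74 5A BF ED 55 AC 00 B8.
In big-endian order the high byte comes first in memory.
The bytes are already most-significant first: 0x745ABFED55AC00B8.

0x745ABFED55AC00B8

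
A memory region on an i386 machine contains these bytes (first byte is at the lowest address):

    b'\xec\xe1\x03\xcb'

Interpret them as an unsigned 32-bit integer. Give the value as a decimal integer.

3406029292

Little-endian: lowest address holds the least-significant byte.
Reassemble most-significant byte first: CB 03 E1 EC → 0xCB03E1EC.
0xCB03E1EC = 3406029292.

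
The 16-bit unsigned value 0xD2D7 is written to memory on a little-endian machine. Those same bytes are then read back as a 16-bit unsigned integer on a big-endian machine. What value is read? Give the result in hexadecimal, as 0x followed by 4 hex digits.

0xD7D2

Stored little-endian, the bytes at ascending addresses are D7 D2.
Read back as big-endian, the last byte is least significant, giving 0xD7D2.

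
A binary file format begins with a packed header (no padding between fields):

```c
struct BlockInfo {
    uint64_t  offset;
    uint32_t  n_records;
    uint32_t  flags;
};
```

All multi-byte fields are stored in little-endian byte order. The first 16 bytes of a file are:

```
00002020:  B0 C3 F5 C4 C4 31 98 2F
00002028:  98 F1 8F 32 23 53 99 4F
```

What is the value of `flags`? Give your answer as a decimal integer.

`flags` follows `offset` (8 B), `n_records` (4 B), so it starts at offset 8 + 4 = 12 and occupies 4 bytes.
Bytes at offsets 12..15: 23 53 99 4F.
Little-endian: lowest address holds the least-significant byte.
Reassemble most-significant byte first: 4F 99 53 23 → 0x4F995323.
0x4F995323 = 1335448355.

1335448355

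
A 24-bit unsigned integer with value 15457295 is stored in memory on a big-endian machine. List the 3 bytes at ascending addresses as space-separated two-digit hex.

EB DC 0F

15457295 in hexadecimal, padded to 24 bits, is 0xEBDC0F.
Split into bytes (most-significant first): EB DC 0F.
Big-endian stores the most-significant byte at the lowest address.
So the memory order matches the most-significant-first order: EB DC 0F.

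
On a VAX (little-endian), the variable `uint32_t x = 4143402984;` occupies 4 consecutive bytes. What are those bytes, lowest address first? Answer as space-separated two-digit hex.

E8 4F F7 F6

4143402984 in hexadecimal, padded to 32 bits, is 0xF6F74FE8.
Split into bytes (most-significant first): F6 F7 4F E8.
In little-endian order the low byte comes first in memory.
So at ascending addresses the bytes are E8 4F F7 F6.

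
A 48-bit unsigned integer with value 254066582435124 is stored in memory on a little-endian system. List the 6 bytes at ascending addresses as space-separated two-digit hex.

34 35 65 7C 12 E7

254066582435124 in hexadecimal, padded to 48 bits, is 0xE7127C653534.
Split into bytes (most-significant first): E7 12 7C 65 35 34.
Little-endian stores the least-significant byte at the lowest address.
So at ascending addresses the bytes are 34 35 65 7C 12 E7.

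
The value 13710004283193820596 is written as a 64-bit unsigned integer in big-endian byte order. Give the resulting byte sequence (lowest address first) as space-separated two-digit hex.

13710004283193820596 in hexadecimal, padded to 64 bits, is 0xBE43B841C0DA05B4.
Split into bytes (most-significant first): BE 43 B8 41 C0 DA 05 B4.
Big-endian: lowest address holds the most-significant byte.
So the memory order matches the most-significant-first order: BE 43 B8 41 C0 DA 05 B4.

BE 43 B8 41 C0 DA 05 B4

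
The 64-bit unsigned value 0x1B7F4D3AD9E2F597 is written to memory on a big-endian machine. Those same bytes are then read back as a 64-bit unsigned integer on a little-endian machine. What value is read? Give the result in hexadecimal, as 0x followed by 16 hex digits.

Stored big-endian, the bytes at ascending addresses are 1B 7F 4D 3A D9 E2 F5 97.
Read back as little-endian, the first byte is least significant, giving 0x97F5E2D93A4D7F1B.

0x97F5E2D93A4D7F1B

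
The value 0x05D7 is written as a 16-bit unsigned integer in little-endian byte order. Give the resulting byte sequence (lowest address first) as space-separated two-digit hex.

Split into bytes (most-significant first): 05 D7.
Little-endian stores the least-significant byte at the lowest address.
So at ascending addresses the bytes are D7 05.

D7 05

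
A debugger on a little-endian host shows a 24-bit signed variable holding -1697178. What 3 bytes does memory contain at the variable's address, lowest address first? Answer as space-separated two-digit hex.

Two's complement of -1697178 in 24 bits: 1697178 = 0x19E59A; invert → 0xE61A65; add 1 → 0xE61A66.
Split into bytes (most-significant first): E6 1A 66.
Little-endian: lowest address holds the least-significant byte.
So at ascending addresses the bytes are 66 1A E6.

66 1A E6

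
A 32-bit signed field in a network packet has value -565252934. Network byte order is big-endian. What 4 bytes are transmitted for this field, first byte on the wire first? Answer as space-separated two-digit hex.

Two's complement of -565252934 in 32 bits: 565252934 = 0x21B11346; invert → 0xDE4EECB9; add 1 → 0xDE4EECBA.
Split into bytes (most-significant first): DE 4E EC BA.
Big-endian: lowest address holds the most-significant byte.
So the memory order matches the most-significant-first order: DE 4E EC BA.

DE 4E EC BA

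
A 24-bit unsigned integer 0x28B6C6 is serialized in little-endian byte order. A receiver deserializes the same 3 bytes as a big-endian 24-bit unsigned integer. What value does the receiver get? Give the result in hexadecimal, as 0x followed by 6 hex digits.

0xC6B628

Stored little-endian, the bytes at ascending addresses are C6 B6 28.
Read back as big-endian, the last byte is least significant, giving 0xC6B628.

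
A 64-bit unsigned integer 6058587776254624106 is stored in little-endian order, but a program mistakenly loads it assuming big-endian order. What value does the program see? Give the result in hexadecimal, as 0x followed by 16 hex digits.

6058587776254624106 in 64-bit hexadecimal is 0x54146D7B942E416A.
Stored little-endian, the bytes at ascending addresses are 6A 41 2E 94 7B 6D 14 54.
Read back as big-endian, the last byte is least significant, giving 0x6A412E947B6D1454.

0x6A412E947B6D1454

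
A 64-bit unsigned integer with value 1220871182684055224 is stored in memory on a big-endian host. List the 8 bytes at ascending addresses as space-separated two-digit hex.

1220871182684055224 in hexadecimal, padded to 64 bits, is 0x10F167DF4864E6B8.
Split into bytes (most-significant first): 10 F1 67 DF 48 64 E6 B8.
Big-endian: lowest address holds the most-significant byte.
So the memory order matches the most-significant-first order: 10 F1 67 DF 48 64 E6 B8.

10 F1 67 DF 48 64 E6 B8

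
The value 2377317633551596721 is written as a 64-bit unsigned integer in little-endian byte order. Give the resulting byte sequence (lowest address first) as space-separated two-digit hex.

B1 7C 1D CA CA ED FD 20

2377317633551596721 in hexadecimal, padded to 64 bits, is 0x20FDEDCACA1D7CB1.
Split into bytes (most-significant first): 20 FD ED CA CA 1D 7C B1.
Little-endian: lowest address holds the least-significant byte.
So at ascending addresses the bytes are B1 7C 1D CA CA ED FD 20.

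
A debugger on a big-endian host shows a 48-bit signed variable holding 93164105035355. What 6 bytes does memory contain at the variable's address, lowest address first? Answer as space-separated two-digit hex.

93164105035355 in hexadecimal, padded to 48 bits, is 0x54BB7562EE5B.
Split into bytes (most-significant first): 54 BB 75 62 EE 5B.
Big-endian stores the most-significant byte at the lowest address.
So the memory order matches the most-significant-first order: 54 BB 75 62 EE 5B.

54 BB 75 62 EE 5B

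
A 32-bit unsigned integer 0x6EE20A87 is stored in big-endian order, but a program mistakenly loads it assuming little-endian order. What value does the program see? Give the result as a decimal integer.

2265637486

Stored big-endian, the bytes at ascending addresses are 6E E2 0A 87.
Read back as little-endian, the first byte is least significant, giving 0x870AE26E.
0x870AE26E = 2265637486.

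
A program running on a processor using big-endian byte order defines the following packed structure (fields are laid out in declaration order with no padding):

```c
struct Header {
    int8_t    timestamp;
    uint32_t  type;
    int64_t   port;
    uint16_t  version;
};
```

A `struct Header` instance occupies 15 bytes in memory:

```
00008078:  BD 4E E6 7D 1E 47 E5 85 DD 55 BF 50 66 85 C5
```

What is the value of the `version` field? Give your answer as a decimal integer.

`version` follows `timestamp` (1 B), `type` (4 B), `port` (8 B), so it starts at offset 1 + 4 + 8 = 13 and occupies 2 bytes.
Bytes at offsets 13..14: 85 C5.
Big-endian: lowest address holds the most-significant byte.
The bytes are already most-significant first: 0x85C5.
0x85C5 = 34245.

34245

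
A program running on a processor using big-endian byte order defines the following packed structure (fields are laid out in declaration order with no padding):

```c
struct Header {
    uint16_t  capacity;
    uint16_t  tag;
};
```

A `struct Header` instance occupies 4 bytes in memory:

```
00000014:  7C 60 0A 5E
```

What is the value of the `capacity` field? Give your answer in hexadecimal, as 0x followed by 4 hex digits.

`capacity` is the first field, at byte offset 0, occupying 2 bytes.
Bytes at offsets 0..1: 7C 60.
Big-endian: lowest address holds the most-significant byte.
The bytes are already most-significant first: 0x7C60.

0x7C60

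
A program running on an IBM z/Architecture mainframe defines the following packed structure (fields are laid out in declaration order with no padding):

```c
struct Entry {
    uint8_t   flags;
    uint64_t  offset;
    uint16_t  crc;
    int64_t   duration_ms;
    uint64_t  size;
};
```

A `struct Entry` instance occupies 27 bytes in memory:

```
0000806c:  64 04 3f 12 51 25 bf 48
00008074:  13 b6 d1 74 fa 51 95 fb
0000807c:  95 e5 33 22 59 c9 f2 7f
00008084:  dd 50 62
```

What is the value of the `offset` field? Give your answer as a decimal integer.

`offset` follows `flags` (1 byte), so it starts at byte offset 1 and occupies 8 bytes.
Bytes at offsets 1..8: 04 3F 12 51 25 BF 48 13.
Big-endian: lowest address holds the most-significant byte.
The bytes are already most-significant first: 0x043F125125BF4813.
0x043F125125BF4813 = 305983439419426835.

305983439419426835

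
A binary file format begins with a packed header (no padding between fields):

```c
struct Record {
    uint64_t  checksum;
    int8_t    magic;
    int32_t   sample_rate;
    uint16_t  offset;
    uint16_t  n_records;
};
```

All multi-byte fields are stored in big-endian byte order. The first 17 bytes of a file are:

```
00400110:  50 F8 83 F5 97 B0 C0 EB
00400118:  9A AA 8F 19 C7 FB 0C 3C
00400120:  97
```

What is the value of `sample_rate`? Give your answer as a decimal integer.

`sample_rate` follows `checksum` (8 B), `magic` (1 B), so it starts at offset 8 + 1 = 9 and occupies 4 bytes.
Bytes at offsets 9..12: AA 8F 19 C7.
Big-endian stores the most-significant byte at the lowest address.
The bytes are already most-significant first: 0xAA8F19C7.
Top bit is set, so as a signed 32-bit value this is 0xAA8F19C7 − 2^32 = -1433462329.

-1433462329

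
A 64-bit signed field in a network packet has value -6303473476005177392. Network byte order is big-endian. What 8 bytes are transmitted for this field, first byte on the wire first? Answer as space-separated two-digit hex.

Two's complement of -6303473476005177392 in 64 bits: 6303473476005177392 = 0x577A6FBAAC62A830; invert → 0xA8859045539D57CF; add 1 → 0xA8859045539D57D0.
Split into bytes (most-significant first): A8 85 90 45 53 9D 57 D0.
Big-endian stores the most-significant byte at the lowest address.
So the memory order matches the most-significant-first order: A8 85 90 45 53 9D 57 D0.

A8 85 90 45 53 9D 57 D0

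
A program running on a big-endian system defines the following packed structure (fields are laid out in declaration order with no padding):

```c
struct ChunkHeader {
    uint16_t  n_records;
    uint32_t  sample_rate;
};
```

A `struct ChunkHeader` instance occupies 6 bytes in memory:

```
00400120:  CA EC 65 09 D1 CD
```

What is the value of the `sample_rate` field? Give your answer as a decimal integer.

`sample_rate` follows `n_records` (2 bytes), so it starts at byte offset 2 and occupies 4 bytes.
Bytes at offsets 2..5: 65 09 D1 CD.
Big-endian stores the most-significant byte at the lowest address.
The bytes are already most-significant first: 0x6509D1CD.
0x6509D1CD = 1695142349.

1695142349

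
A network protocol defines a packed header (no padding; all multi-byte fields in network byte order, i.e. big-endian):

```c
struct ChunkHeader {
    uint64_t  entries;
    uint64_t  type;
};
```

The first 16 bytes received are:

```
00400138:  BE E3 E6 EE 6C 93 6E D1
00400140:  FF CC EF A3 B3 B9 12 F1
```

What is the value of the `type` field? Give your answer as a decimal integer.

`type` follows `entries` (8 bytes), so it starts at byte offset 8 and occupies 8 bytes.
Bytes at offsets 8..15: FF CC EF A3 B3 B9 12 F1.
In big-endian order the high byte comes first in memory.
The bytes are already most-significant first: 0xFFCCEFA3B3B912F1.
0xFFCCEFA3B3B912F1 = 18432370861294555889.

18432370861294555889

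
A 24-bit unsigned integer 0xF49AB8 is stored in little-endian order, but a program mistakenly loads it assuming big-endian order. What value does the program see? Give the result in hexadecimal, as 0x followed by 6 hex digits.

Stored little-endian, the bytes at ascending addresses are B8 9A F4.
Read back as big-endian, the last byte is least significant, giving 0xB89AF4.

0xB89AF4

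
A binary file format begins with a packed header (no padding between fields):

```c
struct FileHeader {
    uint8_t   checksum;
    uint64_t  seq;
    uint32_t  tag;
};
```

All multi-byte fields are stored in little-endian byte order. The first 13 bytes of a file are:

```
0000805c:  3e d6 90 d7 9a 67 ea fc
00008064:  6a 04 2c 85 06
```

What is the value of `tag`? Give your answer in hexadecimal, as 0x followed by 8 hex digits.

0x06852C04

`tag` follows `checksum` (1 B), `seq` (8 B), so it starts at offset 1 + 8 = 9 and occupies 4 bytes.
Bytes at offsets 9..12: 04 2C 85 06.
Little-endian: lowest address holds the least-significant byte.
Reassemble most-significant byte first: 06 85 2C 04 → 0x06852C04.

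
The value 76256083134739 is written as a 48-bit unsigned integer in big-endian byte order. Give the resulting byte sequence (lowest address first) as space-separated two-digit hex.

45 5A C0 BF 49 13

76256083134739 in hexadecimal, padded to 48 bits, is 0x455AC0BF4913.
Split into bytes (most-significant first): 45 5A C0 BF 49 13.
In big-endian order the high byte comes first in memory.
So the memory order matches the most-significant-first order: 45 5A C0 BF 49 13.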